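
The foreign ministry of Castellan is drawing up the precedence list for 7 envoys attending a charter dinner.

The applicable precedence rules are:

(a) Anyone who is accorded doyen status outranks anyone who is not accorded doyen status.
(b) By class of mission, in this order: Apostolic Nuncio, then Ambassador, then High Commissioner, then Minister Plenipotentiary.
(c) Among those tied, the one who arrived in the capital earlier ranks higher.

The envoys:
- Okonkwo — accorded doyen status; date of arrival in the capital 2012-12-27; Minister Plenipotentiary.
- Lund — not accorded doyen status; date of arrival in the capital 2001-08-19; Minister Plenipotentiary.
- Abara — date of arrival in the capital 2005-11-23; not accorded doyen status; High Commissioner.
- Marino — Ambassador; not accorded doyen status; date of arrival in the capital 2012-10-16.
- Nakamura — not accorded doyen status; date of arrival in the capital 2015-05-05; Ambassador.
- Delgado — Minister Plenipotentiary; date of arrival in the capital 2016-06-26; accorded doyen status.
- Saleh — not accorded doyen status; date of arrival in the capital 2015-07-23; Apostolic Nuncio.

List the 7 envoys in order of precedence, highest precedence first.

Okonkwo, Delgado, Saleh, Marino, Nakamura, Abara, Lund

By the first rule: Okonkwo and Delgado (both accorded doyen status); then Saleh, Marino, Nakamura, Abara and Lund (each not accorded doyen status).
Okonkwo and Delgado are each Minister Plenipotentiary, so the next rule applies.
Among Okonkwo and Delgado, by date of arrival in the capital (earlier first): Okonkwo (2012-12-27) before Delgado (2016-06-26).
Among Saleh, Marino, Nakamura, Abara and Lund, by class of mission: Saleh (Apostolic Nuncio) before Marino and Nakamura (Ambassador) before Abara (High Commissioner) before Lund (Minister Plenipotentiary).
Among Marino and Nakamura, by date of arrival in the capital (earlier first): Marino (2012-10-16) before Nakamura (2015-05-05).
Full order: Okonkwo, Delgado, Saleh, Marino, Nakamura, Abara, Lund.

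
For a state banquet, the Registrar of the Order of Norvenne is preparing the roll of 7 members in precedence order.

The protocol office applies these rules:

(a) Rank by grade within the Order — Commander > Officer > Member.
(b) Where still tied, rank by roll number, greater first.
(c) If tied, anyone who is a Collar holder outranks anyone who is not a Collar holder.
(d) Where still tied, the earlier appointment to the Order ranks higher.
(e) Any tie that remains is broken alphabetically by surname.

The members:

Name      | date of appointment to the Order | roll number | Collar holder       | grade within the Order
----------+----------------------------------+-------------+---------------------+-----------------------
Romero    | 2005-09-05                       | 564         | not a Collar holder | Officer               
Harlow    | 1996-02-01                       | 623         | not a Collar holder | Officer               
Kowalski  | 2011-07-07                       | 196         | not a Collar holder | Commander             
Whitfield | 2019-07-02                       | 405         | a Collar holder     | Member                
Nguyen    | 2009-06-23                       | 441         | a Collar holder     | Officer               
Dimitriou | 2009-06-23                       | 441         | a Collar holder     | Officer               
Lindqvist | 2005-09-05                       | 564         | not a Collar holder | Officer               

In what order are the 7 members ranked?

By grade within the Order: Kowalski (Commander); then Harlow, Lindqvist, Romero, Dimitriou and Nguyen (Officer); then Whitfield (Member).
Among Harlow, Lindqvist, Romero, Dimitriou and Nguyen, by roll number (higher first): Harlow (623) before Lindqvist and Romero (564) before Dimitriou and Nguyen (441).
Lindqvist and Romero are each not a Collar holder, so the next rule applies.
Lindqvist and Romero both have date of appointment to the Order 2005-09-05, so the next rule applies.
Among Lindqvist and Romero, alphabetically by surname: Lindqvist before Romero.
Dimitriou and Nguyen are each a Collar holder, so the next rule applies.
Dimitriou and Nguyen both have date of appointment to the Order 2009-06-23, so the next rule applies.
Among Dimitriou and Nguyen, alphabetically by surname: Dimitriou before Nguyen.
Full order: Kowalski, Harlow, Lindqvist, Romero, Dimitriou, Nguyen, Whitfield.

Kowalski, Harlow, Lindqvist, Romero, Dimitriou, Nguyen, Whitfield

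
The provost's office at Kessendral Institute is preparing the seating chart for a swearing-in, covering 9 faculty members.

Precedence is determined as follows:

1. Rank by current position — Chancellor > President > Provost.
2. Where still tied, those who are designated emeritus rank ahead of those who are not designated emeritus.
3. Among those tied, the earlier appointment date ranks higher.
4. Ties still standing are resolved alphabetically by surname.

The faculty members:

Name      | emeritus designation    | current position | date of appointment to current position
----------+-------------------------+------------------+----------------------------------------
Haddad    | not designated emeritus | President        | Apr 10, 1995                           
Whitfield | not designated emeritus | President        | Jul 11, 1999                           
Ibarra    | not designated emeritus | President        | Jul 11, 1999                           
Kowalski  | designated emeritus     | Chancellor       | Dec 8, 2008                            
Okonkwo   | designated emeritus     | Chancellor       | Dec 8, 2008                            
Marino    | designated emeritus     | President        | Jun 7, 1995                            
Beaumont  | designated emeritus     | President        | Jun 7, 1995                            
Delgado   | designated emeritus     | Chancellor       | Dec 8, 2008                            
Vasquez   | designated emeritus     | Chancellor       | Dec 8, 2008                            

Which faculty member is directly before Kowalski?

Delgado

By current position: Delgado, Kowalski, Okonkwo and Vasquez (Chancellor); then Beaumont, Marino, Haddad, Ibarra and Whitfield (President).
Delgado, Kowalski, Okonkwo and Vasquez are each designated emeritus, so the next rule applies.
Delgado, Kowalski, Okonkwo and Vasquez all have date of appointment to current position Dec 8, 2008, so the next rule applies.
Among Delgado, Kowalski, Okonkwo and Vasquez, alphabetically by surname: Delgado before Kowalski before Okonkwo before Vasquez.
Among Beaumont, Marino, Haddad, Ibarra and Whitfield, designated emeritus before not designated emeritus: Beaumont and Marino (designated emeritus) before Haddad, Ibarra and Whitfield (not designated emeritus).
Beaumont and Marino both have date of appointment to current position Jun 7, 1995, so the next rule applies.
Among Beaumont and Marino, alphabetically by surname: Beaumont before Marino.
Among Haddad, Ibarra and Whitfield, by date of appointment to current position (earlier first): Haddad (Apr 10, 1995) before Ibarra and Whitfield (Jul 11, 1999).
Among Ibarra and Whitfield, alphabetically by surname: Ibarra before Whitfield.
Order: Delgado, Kowalski, Okonkwo, Vasquez, Beaumont, Marino, Haddad, Ibarra, Whitfield.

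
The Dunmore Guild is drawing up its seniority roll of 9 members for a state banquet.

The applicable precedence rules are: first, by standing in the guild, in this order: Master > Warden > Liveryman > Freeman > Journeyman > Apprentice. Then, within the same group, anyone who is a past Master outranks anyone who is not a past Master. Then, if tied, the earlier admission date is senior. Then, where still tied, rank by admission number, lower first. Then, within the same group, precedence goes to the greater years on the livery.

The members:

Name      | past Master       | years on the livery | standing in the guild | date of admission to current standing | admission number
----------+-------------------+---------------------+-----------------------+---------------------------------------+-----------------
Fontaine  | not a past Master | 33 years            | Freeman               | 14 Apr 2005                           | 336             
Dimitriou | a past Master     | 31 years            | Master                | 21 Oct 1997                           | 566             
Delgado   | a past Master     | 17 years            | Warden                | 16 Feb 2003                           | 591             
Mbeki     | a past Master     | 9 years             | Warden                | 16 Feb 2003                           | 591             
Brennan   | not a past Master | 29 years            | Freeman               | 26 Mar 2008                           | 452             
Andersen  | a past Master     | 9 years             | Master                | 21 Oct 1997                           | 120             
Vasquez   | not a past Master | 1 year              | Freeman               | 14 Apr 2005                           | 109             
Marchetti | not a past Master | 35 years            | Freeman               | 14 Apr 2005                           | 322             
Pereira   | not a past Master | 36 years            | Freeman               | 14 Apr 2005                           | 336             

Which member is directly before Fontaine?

By standing in the guild: Andersen and Dimitriou (Master); then Delgado and Mbeki (Warden); then Vasquez, Marchetti, Pereira, Fontaine and Brennan (Freeman).
Andersen and Dimitriou are each a past Master, so the next rule applies.
Andersen and Dimitriou both have date of admission to current standing 21 Oct 1997, so the next rule applies.
Among Andersen and Dimitriou, by admission number (lower first): Andersen (120) before Dimitriou (566).
Delgado and Mbeki are each a past Master, so the next rule applies.
Delgado and Mbeki both have date of admission to current standing 16 Feb 2003, so the next rule applies.
Delgado and Mbeki both have admission number 591, so the next rule applies.
Among Delgado and Mbeki, by years on the livery (higher first): Delgado (17 years) before Mbeki (9 years).
Vasquez, Marchetti, Pereira, Fontaine and Brennan are each not a past Master, so the next rule applies.
Among Vasquez, Marchetti, Pereira, Fontaine and Brennan, by date of admission to current standing (earlier first): Vasquez, Marchetti, Pereira and Fontaine (14 Apr 2005) before Brennan (26 Mar 2008).
Among Vasquez, Marchetti, Pereira and Fontaine, by admission number (lower first): Vasquez (109) before Marchetti (322) before Pereira and Fontaine (336).
Among Pereira and Fontaine, by years on the livery (higher first): Pereira (36 years) before Fontaine (33 years).
Order: Andersen, Dimitriou, Delgado, Mbeki, Vasquez, Marchetti, Pereira, Fontaine, Brennan.

Pereira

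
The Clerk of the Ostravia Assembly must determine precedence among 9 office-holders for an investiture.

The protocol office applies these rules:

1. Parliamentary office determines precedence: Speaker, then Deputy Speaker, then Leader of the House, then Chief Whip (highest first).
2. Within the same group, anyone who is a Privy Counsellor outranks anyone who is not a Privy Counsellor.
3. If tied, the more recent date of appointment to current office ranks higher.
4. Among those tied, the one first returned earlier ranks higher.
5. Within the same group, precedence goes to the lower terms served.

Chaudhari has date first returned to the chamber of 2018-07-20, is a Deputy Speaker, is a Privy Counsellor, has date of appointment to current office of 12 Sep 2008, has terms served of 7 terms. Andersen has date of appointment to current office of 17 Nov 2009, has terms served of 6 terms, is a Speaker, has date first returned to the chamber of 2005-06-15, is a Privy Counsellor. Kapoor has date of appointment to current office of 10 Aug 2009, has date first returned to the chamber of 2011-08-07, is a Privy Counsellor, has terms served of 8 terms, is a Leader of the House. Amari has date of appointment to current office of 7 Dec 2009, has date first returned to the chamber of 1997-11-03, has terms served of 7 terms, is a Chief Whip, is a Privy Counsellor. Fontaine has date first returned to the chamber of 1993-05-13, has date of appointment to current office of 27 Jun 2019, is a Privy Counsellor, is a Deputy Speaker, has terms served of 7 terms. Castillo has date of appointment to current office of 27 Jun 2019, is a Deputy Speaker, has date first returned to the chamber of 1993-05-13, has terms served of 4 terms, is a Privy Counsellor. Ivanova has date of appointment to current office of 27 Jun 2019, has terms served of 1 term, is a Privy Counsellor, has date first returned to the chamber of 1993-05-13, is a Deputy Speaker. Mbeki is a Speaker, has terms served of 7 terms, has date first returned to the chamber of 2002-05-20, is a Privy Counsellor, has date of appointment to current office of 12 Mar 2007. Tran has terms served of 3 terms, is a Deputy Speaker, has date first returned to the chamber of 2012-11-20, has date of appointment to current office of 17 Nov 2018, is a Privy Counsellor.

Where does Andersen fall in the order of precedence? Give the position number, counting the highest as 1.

By parliamentary office: Andersen and Mbeki (Speaker); then Ivanova, Castillo, Fontaine, Tran and Chaudhari (Deputy Speaker); then Kapoor (Leader of the House); then Amari (Chief Whip).
Andersen and Mbeki are each a Privy Counsellor, so the next rule applies.
Among Andersen and Mbeki, by date of appointment to current office (later first): Andersen (17 Nov 2009) before Mbeki (12 Mar 2007).
Ivanova, Castillo, Fontaine, Tran and Chaudhari are each a Privy Counsellor, so the next rule applies.
Among Ivanova, Castillo, Fontaine, Tran and Chaudhari, by date of appointment to current office (later first): Ivanova, Castillo and Fontaine (27 Jun 2019) before Tran (17 Nov 2018) before Chaudhari (12 Sep 2008).
Ivanova, Castillo and Fontaine all have date first returned to the chamber 1993-05-13, so the next rule applies.
Among Ivanova, Castillo and Fontaine, by terms served (lower first): Ivanova (1 term) before Castillo (4 terms) before Fontaine (7 terms).
Order: Andersen, Mbeki, Ivanova, Castillo, Fontaine, Tran, Chaudhari, Kapoor, Amari. So position 1.

1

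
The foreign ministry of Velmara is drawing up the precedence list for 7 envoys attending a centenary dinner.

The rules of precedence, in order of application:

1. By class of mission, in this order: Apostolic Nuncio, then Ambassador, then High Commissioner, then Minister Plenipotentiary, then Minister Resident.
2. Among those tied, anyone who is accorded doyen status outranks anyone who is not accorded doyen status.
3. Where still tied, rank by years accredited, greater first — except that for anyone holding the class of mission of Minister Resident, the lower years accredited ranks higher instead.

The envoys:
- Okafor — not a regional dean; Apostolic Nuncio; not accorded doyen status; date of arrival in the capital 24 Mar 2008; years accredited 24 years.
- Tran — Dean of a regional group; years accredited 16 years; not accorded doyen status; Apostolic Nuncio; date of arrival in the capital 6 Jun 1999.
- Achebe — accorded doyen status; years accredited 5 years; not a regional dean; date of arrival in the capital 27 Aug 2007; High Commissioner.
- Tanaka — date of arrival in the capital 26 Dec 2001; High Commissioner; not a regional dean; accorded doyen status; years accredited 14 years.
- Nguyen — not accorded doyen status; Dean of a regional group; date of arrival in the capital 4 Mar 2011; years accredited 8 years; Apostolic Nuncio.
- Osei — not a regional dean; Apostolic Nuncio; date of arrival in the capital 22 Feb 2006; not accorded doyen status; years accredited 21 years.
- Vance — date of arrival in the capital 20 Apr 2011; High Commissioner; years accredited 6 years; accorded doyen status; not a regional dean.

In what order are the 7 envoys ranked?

By class of mission: Okafor, Osei, Tran and Nguyen (Apostolic Nuncio); then Tanaka, Vance and Achebe (High Commissioner).
Okafor, Osei, Tran and Nguyen are each not accorded doyen status, so the next rule applies.
Among Okafor, Osei, Tran and Nguyen, by years accredited (higher first): Okafor (24 years) before Osei (21 years) before Tran (16 years) before Nguyen (8 years).
Tanaka, Vance and Achebe are each accorded doyen status, so the next rule applies.
Among Tanaka, Vance and Achebe, by years accredited (higher first): Tanaka (14 years) before Vance (6 years) before Achebe (5 years).
Full order: Okafor, Osei, Tran, Nguyen, Tanaka, Vance, Achebe.

Okafor, Osei, Tran, Nguyen, Tanaka, Vance, Achebe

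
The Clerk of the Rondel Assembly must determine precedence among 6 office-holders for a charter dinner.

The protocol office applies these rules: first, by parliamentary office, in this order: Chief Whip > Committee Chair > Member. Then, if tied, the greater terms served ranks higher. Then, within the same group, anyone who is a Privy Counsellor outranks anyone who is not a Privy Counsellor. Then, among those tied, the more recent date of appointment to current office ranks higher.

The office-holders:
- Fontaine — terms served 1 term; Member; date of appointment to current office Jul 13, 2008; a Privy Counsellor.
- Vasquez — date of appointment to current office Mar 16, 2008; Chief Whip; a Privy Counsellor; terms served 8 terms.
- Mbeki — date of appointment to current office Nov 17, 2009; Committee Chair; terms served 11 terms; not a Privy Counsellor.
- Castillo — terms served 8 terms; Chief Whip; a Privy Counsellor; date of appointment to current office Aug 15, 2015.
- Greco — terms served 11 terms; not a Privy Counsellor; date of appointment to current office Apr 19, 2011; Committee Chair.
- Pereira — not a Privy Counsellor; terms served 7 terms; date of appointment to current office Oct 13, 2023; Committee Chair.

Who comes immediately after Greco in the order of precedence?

Mbeki

By parliamentary office: Castillo and Vasquez (Chief Whip); then Greco, Mbeki and Pereira (Committee Chair); then Fontaine (Member).
Castillo and Vasquez both have terms served 8 terms, so the next rule applies.
Castillo and Vasquez are each a Privy Counsellor, so the next rule applies.
Among Castillo and Vasquez, by date of appointment to current office (later first): Castillo (Aug 15, 2015) before Vasquez (Mar 16, 2008).
Among Greco, Mbeki and Pereira, by terms served (higher first): Greco and Mbeki (11 terms) before Pereira (7 terms).
Greco and Mbeki are each not a Privy Counsellor, so the next rule applies.
Among Greco and Mbeki, by date of appointment to current office (later first): Greco (Apr 19, 2011) before Mbeki (Nov 17, 2009).
Order: Castillo, Vasquez, Greco, Mbeki, Pereira, Fontaine.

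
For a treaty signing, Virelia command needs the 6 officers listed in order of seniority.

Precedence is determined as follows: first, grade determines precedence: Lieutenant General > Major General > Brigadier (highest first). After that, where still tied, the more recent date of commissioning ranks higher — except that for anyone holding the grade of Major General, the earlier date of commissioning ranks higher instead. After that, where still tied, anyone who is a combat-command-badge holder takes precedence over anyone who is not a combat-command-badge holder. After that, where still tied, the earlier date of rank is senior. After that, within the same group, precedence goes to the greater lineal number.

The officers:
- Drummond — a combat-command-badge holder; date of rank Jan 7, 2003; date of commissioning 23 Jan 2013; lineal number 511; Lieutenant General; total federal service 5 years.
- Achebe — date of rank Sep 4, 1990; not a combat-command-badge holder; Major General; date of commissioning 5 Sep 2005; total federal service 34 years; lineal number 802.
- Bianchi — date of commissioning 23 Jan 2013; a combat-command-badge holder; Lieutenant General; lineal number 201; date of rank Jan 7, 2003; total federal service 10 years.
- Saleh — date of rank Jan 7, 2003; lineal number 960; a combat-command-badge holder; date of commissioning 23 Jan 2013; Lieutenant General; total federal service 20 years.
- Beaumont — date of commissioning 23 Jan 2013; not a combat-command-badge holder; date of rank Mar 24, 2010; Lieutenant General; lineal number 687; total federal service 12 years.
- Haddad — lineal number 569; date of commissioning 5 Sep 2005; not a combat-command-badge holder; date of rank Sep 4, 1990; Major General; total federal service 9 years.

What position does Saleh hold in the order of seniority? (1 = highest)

1

By grade: Saleh, Drummond, Bianchi and Beaumont (Lieutenant General); then Achebe and Haddad (Major General).
Saleh, Drummond, Bianchi and Beaumont all have date of commissioning 23 Jan 2013, so the next rule applies.
Among Saleh, Drummond, Bianchi and Beaumont, a combat-command-badge holder before not a combat-command-badge holder: Saleh, Drummond and Bianchi (a combat-command-badge holder) before Beaumont (not a combat-command-badge holder).
Saleh, Drummond and Bianchi all have date of rank Jan 7, 2003, so the next rule applies.
Among Saleh, Drummond and Bianchi, by lineal number (higher first): Saleh (960) before Drummond (511) before Bianchi (201).
Achebe and Haddad both have date of commissioning 5 Sep 2005, so the next rule applies.
Achebe and Haddad are each not a combat-command-badge holder, so the next rule applies.
Achebe and Haddad both have date of rank Sep 4, 1990, so the next rule applies.
Among Achebe and Haddad, by lineal number (higher first): Achebe (802) before Haddad (569).
Order: Saleh, Drummond, Bianchi, Beaumont, Achebe, Haddad. So position 1.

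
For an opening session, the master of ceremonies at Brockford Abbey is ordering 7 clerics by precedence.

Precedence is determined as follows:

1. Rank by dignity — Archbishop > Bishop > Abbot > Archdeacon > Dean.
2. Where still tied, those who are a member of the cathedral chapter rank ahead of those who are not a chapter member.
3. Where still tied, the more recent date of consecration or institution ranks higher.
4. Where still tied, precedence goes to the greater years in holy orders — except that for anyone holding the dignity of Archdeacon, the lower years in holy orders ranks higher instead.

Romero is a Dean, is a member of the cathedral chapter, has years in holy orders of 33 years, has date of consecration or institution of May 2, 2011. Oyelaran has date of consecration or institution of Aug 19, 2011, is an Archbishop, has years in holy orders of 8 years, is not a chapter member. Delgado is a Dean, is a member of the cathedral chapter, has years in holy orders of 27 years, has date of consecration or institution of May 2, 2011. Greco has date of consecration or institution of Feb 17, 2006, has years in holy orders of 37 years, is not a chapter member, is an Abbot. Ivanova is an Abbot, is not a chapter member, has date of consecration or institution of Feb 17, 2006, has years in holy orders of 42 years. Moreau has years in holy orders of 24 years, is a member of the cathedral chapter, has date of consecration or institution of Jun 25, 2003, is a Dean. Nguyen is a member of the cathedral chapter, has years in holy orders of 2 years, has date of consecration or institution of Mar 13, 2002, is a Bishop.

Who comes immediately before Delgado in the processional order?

By dignity: Oyelaran (Archbishop); then Nguyen (Bishop); then Ivanova and Greco (Abbot); then Romero, Delgado and Moreau (Dean).
Ivanova and Greco are each not a chapter member, so the next rule applies.
Ivanova and Greco both have date of consecration or institution Feb 17, 2006, so the next rule applies.
Among Ivanova and Greco, by years in holy orders (higher first): Ivanova (42 years) before Greco (37 years).
Romero, Delgado and Moreau are each a member of the cathedral chapter, so the next rule applies.
Among Romero, Delgado and Moreau, by date of consecration or institution (later first): Romero and Delgado (May 2, 2011) before Moreau (Jun 25, 2003).
Among Romero and Delgado, by years in holy orders (higher first): Romero (33 years) before Delgado (27 years).
Order: Oyelaran, Nguyen, Ivanova, Greco, Romero, Delgado, Moreau.

Romero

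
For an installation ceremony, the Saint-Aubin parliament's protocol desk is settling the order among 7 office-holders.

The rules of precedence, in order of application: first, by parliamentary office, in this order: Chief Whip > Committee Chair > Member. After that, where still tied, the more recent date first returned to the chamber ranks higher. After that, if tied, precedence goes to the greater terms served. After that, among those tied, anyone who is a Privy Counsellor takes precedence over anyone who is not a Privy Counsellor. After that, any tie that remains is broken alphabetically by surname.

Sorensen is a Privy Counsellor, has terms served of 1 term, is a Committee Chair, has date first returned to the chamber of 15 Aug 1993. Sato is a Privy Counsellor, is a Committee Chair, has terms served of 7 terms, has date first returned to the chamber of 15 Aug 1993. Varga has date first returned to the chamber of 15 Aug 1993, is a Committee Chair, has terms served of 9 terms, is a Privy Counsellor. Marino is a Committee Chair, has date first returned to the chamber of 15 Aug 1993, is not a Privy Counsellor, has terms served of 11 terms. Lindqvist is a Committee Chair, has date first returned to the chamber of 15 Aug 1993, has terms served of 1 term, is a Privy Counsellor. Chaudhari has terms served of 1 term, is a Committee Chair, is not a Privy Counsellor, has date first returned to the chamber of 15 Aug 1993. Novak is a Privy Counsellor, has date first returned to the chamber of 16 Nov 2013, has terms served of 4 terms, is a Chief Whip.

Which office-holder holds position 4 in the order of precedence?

Sato

By parliamentary office: Novak (Chief Whip); then Marino, Varga, Sato, Lindqvist, Sorensen and Chaudhari (Committee Chair).
Marino, Varga, Sato, Lindqvist, Sorensen and Chaudhari all have date first returned to the chamber 15 Aug 1993, so the next rule applies.
Among Marino, Varga, Sato, Lindqvist, Sorensen and Chaudhari, by terms served (higher first): Marino (11 terms) before Varga (9 terms) before Sato (7 terms) before Lindqvist, Sorensen and Chaudhari (1 term).
Among Lindqvist, Sorensen and Chaudhari, a Privy Counsellor before not a Privy Counsellor: Lindqvist and Sorensen (a Privy Counsellor) before Chaudhari (not a Privy Counsellor).
Among Lindqvist and Sorensen, alphabetically by surname: Lindqvist before Sorensen.
Order: Novak, Marino, Varga, Sato, Lindqvist, Sorensen, Chaudhari.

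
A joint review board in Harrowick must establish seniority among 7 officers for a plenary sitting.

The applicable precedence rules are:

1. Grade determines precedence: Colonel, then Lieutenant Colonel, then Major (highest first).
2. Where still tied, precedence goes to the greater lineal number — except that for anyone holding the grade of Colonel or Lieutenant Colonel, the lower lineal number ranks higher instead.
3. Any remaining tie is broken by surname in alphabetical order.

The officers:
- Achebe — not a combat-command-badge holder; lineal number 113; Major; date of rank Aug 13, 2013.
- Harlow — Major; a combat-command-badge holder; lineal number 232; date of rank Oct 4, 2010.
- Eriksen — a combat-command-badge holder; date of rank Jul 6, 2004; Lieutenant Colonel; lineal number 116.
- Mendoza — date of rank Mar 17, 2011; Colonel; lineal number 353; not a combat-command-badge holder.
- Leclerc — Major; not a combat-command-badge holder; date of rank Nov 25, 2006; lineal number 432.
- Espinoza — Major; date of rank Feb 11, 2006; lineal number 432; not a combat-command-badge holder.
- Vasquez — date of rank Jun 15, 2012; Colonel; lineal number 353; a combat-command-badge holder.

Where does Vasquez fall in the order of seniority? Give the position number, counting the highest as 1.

2

By grade: Mendoza and Vasquez (Colonel); then Eriksen (Lieutenant Colonel); then Espinoza, Leclerc, Harlow and Achebe (Major).
Mendoza and Vasquez both have lineal number 353, so the next rule applies.
Among Mendoza and Vasquez, alphabetically by surname: Mendoza before Vasquez.
Among Espinoza, Leclerc, Harlow and Achebe, by lineal number (higher first): Espinoza and Leclerc (432) before Harlow (232) before Achebe (113).
Among Espinoza and Leclerc, alphabetically by surname: Espinoza before Leclerc.
Order: Mendoza, Vasquez, Eriksen, Espinoza, Leclerc, Harlow, Achebe. So position 2.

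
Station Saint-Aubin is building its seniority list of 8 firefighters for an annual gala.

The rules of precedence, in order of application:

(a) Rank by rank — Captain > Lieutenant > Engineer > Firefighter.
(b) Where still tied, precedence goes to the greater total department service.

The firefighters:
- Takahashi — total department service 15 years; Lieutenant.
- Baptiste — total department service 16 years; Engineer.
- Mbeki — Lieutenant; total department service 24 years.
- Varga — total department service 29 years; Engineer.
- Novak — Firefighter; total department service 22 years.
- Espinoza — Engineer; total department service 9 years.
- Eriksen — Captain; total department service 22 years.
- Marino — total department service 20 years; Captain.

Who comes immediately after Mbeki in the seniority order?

Takahashi

By rank: Eriksen and Marino (Captain); then Mbeki and Takahashi (Lieutenant); then Varga, Baptiste and Espinoza (Engineer); then Novak (Firefighter).
Among Eriksen and Marino, by total department service (higher first): Eriksen (22 years) before Marino (20 years).
Among Mbeki and Takahashi, by total department service (higher first): Mbeki (24 years) before Takahashi (15 years).
Among Varga, Baptiste and Espinoza, by total department service (higher first): Varga (29 years) before Baptiste (16 years) before Espinoza (9 years).
Order: Eriksen, Marino, Mbeki, Takahashi, Varga, Baptiste, Espinoza, Novak.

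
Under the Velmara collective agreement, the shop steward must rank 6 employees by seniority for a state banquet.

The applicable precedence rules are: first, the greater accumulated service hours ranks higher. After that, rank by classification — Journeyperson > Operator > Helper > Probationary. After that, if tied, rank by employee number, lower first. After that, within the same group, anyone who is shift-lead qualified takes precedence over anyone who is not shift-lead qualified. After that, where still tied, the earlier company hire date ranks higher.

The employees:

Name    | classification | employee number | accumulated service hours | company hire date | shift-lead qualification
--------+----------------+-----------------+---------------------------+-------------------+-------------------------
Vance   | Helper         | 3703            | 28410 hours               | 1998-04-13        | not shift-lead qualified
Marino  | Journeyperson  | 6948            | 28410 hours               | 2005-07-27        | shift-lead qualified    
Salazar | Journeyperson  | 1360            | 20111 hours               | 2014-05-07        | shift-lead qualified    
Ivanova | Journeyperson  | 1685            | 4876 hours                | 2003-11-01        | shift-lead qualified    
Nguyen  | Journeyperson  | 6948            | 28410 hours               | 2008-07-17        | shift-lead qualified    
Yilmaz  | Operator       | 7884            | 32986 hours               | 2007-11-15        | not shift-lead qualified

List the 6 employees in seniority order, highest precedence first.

Yilmaz, Marino, Nguyen, Vance, Salazar, Ivanova

By accumulated service hours (higher first): Yilmaz (32986 hours); then Marino, Nguyen and Vance (each 28410 hours); then Salazar (20111 hours); then Ivanova (4876 hours).
Among Marino, Nguyen and Vance, by classification: Marino and Nguyen (Journeyperson) before Vance (Helper).
Marino and Nguyen both have employee number 6948, so the next rule applies.
Marino and Nguyen are each shift-lead qualified, so the next rule applies.
Among Marino and Nguyen, by company hire date (earlier first): Marino (2005-07-27) before Nguyen (2008-07-17).
Full order: Yilmaz, Marino, Nguyen, Vance, Salazar, Ivanova.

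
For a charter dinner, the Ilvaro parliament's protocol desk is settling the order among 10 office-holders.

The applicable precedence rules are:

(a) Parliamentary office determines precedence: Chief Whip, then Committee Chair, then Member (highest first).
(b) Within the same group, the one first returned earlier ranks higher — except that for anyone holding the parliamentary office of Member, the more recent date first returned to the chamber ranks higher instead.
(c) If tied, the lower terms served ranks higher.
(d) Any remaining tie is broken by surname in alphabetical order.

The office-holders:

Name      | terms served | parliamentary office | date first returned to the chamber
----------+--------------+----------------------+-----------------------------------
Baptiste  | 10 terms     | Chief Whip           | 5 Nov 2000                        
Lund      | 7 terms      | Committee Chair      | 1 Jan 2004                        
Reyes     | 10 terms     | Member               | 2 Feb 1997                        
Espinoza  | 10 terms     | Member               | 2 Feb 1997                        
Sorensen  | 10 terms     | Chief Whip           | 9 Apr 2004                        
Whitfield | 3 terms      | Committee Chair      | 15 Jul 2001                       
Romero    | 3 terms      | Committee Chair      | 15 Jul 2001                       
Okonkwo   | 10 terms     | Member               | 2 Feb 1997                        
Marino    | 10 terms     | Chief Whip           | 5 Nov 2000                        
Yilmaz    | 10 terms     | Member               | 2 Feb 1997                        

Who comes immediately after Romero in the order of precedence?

By parliamentary office: Baptiste, Marino and Sorensen (Chief Whip); then Romero, Whitfield and Lund (Committee Chair); then Espinoza, Okonkwo, Reyes and Yilmaz (Member).
Among Baptiste, Marino and Sorensen, by date first returned to the chamber (earlier first): Baptiste and Marino (5 Nov 2000) before Sorensen (9 Apr 2004).
Baptiste and Marino both have terms served 10 terms, so the next rule applies.
Among Baptiste and Marino, alphabetically by surname: Baptiste before Marino.
Among Romero, Whitfield and Lund, by date first returned to the chamber (earlier first): Romero and Whitfield (15 Jul 2001) before Lund (1 Jan 2004).
Romero and Whitfield both have terms served 3 terms, so the next rule applies.
Among Romero and Whitfield, alphabetically by surname: Romero before Whitfield.
Espinoza, Okonkwo, Reyes and Yilmaz all have date first returned to the chamber 2 Feb 1997, so the next rule applies.
Espinoza, Okonkwo, Reyes and Yilmaz all have terms served 10 terms, so the next rule applies.
Among Espinoza, Okonkwo, Reyes and Yilmaz, alphabetically by surname: Espinoza before Okonkwo before Reyes before Yilmaz.
Order: Baptiste, Marino, Sorensen, Romero, Whitfield, Lund, Espinoza, Okonkwo, Reyes, Yilmaz.

Whitfield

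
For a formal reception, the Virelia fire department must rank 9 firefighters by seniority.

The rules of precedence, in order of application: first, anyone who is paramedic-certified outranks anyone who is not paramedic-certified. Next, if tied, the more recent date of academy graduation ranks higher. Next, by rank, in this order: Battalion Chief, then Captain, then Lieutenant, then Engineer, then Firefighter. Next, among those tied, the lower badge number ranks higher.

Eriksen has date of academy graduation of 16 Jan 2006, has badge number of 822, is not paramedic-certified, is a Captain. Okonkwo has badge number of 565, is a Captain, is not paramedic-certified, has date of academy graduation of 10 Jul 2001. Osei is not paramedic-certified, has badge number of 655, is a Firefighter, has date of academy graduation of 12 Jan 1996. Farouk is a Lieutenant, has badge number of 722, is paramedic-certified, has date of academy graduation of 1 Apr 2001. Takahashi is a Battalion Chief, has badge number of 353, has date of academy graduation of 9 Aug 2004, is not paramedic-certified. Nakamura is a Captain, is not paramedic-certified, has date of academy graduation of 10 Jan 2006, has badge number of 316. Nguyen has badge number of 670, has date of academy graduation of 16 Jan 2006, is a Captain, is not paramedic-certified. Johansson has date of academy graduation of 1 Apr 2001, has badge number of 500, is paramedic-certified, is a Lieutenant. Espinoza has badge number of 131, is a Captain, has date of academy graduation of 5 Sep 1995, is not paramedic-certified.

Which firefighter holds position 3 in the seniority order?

By the first rule: Johansson and Farouk (both paramedic-certified); then Nguyen, Eriksen, Nakamura, Takahashi, Okonkwo, Osei and Espinoza (each not paramedic-certified).
Johansson and Farouk both have date of academy graduation 1 Apr 2001, so the next rule applies.
Johansson and Farouk are each Lieutenant, so the next rule applies.
Among Johansson and Farouk, by badge number (lower first): Johansson (500) before Farouk (722).
Among Nguyen, Eriksen, Nakamura, Takahashi, Okonkwo, Osei and Espinoza, by date of academy graduation (later first): Nguyen and Eriksen (16 Jan 2006) before Nakamura (10 Jan 2006) before Takahashi (9 Aug 2004) before Okonkwo (10 Jul 2001) before Osei (12 Jan 1996) before Espinoza (5 Sep 1995).
Nguyen and Eriksen are each Captain, so the next rule applies.
Among Nguyen and Eriksen, by badge number (lower first): Nguyen (670) before Eriksen (822).
Order: Johansson, Farouk, Nguyen, Eriksen, Nakamura, Takahashi, Okonkwo, Osei, Espinoza.

Nguyen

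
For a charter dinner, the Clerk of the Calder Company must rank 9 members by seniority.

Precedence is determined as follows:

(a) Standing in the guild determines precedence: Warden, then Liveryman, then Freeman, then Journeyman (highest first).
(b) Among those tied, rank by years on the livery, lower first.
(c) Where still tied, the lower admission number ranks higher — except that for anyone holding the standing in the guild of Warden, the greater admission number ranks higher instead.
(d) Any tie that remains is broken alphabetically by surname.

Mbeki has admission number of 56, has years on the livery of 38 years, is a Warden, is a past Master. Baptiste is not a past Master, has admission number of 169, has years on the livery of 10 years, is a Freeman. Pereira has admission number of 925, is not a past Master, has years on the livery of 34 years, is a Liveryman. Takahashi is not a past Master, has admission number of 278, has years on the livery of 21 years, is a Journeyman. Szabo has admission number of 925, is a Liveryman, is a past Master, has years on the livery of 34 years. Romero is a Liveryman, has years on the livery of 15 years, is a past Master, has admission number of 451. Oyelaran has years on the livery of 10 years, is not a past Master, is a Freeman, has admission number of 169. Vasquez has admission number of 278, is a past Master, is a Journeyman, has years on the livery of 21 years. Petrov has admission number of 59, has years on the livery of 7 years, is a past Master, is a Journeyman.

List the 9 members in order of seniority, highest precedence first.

By standing in the guild: Mbeki (Warden); then Romero, Pereira and Szabo (Liveryman); then Baptiste and Oyelaran (Freeman); then Petrov, Takahashi and Vasquez (Journeyman).
Among Romero, Pereira and Szabo, by years on the livery (lower first): Romero (15 years) before Pereira and Szabo (34 years).
Pereira and Szabo both have admission number 925, so the next rule applies.
Among Pereira and Szabo, alphabetically by surname: Pereira before Szabo.
Baptiste and Oyelaran both have years on the livery 10 years, so the next rule applies.
Baptiste and Oyelaran both have admission number 169, so the next rule applies.
Among Baptiste and Oyelaran, alphabetically by surname: Baptiste before Oyelaran.
Among Petrov, Takahashi and Vasquez, by years on the livery (lower first): Petrov (7 years) before Takahashi and Vasquez (21 years).
Takahashi and Vasquez both have admission number 278, so the next rule applies.
Among Takahashi and Vasquez, alphabetically by surname: Takahashi before Vasquez.
Full order: Mbeki, Romero, Pereira, Szabo, Baptiste, Oyelaran, Petrov, Takahashi, Vasquez.

Mbeki, Romero, Pereira, Szabo, Baptiste, Oyelaran, Petrov, Takahashi, Vasquez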